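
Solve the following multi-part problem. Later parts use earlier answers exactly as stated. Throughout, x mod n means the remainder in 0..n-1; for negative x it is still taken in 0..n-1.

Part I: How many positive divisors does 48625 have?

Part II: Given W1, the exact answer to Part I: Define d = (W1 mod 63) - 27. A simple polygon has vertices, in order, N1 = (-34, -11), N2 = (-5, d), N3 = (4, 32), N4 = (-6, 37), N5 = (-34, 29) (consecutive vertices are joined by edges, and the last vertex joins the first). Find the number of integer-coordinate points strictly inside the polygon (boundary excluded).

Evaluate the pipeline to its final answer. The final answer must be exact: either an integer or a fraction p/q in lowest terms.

Part I: 48625 = 5^3 * 389; number of divisors = (3+1) * (1+1) = 8; answer 8
Part II: W1 = 8; d = -19; cross terms: (-34*-19 - -5*-11)=591, (-5*32 - 4*-19)=-84, (4*37 - -6*32)=340, (-6*29 - -34*37)=1084, (-34*-11 - -34*29)=1360; twice the area = |3291| = 3291; area = 3291/2; boundary points = 1 + 3 + 5 + 4 + 40 = 53; strictly interior points = area - boundary/2 + 1 = 1620; answer 1620

1620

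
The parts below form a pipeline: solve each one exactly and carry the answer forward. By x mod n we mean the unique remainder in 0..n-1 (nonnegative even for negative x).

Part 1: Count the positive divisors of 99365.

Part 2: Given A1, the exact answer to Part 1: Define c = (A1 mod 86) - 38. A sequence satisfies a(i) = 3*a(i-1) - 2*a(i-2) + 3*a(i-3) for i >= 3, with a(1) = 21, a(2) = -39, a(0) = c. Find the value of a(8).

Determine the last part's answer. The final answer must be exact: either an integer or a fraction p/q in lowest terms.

Part 1: 99365 = 5 * 7 * 17 * 167; number of divisors = (1+1) * (1+1) * (1+1) * (1+1) = 16; answer 16
Part 2: A1 = 16; c = -22; a(3) = 3*(-39) - 2*(21) + 3*(-22) = -225; iterating: a(3)=-225, a(4)=-534, a(5)=-1269, a(6)=-3414, a(7)=-9306, a(8)=-24897; answer -24897

-24897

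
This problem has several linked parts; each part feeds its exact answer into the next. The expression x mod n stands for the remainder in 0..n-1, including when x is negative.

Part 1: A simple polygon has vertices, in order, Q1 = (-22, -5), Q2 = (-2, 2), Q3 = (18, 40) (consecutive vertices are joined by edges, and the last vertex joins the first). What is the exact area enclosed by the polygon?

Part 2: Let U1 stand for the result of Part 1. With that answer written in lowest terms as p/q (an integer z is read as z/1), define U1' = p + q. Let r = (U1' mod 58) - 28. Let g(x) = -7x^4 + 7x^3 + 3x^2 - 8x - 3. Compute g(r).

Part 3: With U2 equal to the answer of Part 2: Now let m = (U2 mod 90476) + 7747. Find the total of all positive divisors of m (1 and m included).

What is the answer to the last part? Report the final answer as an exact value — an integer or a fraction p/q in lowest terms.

126768

Part 1: cross terms: (-22*2 - -2*-5)=-54, (-2*40 - 18*2)=-116, (18*-5 - -22*40)=790; twice the area = |620| = 620; area = 310; answer 310
Part 2: U1 = 310; threaded value p + q = 311; r = -7; -7*(-7)^4 + 7*(-7)^3 + 3*(-7)^2 - 8*(-7)^1 - 3 = (-16807) + (-2401) + (147) + (56) + (-3) = -19008; answer -19008
Part 3: U2 = -19008; m = 79215; 79215 = 3 * 5 * 5281; sigma = (1 + 3) * (1 + 5) * (1 + 5281) = 4 * 6 * 5282 = 126768; answer 126768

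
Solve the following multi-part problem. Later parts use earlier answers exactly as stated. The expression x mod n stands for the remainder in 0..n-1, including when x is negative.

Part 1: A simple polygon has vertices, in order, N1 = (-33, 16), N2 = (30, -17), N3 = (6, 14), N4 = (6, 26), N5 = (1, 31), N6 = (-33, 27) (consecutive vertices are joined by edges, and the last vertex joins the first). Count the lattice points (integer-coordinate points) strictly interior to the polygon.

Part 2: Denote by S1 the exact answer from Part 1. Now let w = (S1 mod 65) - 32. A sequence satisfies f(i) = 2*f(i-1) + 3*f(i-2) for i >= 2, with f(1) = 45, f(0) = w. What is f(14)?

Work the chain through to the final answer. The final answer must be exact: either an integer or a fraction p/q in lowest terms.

19131843

Part 1: cross terms: (-33*-17 - 30*16)=81, (30*14 - 6*-17)=522, (6*26 - 6*14)=72, (6*31 - 1*26)=160, (1*27 - -33*31)=1050, (-33*16 - -33*27)=363; twice the area = |2248| = 2248; area = 1124; boundary points = 3 + 1 + 12 + 5 + 2 + 11 = 34; strictly interior points = area - boundary/2 + 1 = 1108; answer 1108
Part 2: S1 = 1108; w = -29; f(2) = 2*(45) + 3*(-29) = 3; iterating: f(2)=3, f(3)=141, f(4)=291, f(5)=1005, f(6)=2883, f(7)=8781, f(8)=26211, f(9)=78765, f(10)=236163, f(11)=708621, f(12)=2125731, f(13)=6377325, f(14)=19131843; answer 19131843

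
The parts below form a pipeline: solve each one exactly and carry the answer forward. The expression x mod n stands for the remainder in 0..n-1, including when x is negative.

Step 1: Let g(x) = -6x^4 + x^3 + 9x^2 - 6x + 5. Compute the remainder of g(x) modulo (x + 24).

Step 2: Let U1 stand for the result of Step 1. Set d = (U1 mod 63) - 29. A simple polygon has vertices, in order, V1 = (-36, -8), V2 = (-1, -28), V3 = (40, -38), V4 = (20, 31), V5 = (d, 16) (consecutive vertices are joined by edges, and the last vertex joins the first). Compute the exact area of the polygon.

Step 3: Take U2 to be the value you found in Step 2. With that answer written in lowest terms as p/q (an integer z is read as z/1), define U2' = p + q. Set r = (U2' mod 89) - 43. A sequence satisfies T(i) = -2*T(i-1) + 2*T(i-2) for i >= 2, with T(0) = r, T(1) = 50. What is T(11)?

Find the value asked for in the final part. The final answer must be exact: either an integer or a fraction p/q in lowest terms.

900224

Step 1: remainder = value at the root: -6*(-24)^4 + 1*(-24)^3 + 9*(-24)^2 - 6*(-24)^1 + 5 = (-1990656) + (-13824) + (5184) + (144) + (5) = -1999147; answer -1999147
Step 2: U1 = -1999147; d = 3; cross terms: (-36*-28 - -1*-8)=1000, (-1*-38 - 40*-28)=1158, (40*31 - 20*-38)=2000, (20*16 - 3*31)=227, (3*-8 - -36*16)=552; twice the area = |4937| = 4937; area = 4937/2; answer 4937/2
Step 3: U2 = 4937/2; threaded value p + q = 4939; r = 1; T(2) = -2*(50) + 2*(1) = -98; iterating: T(2)=-98, T(3)=296, T(4)=-788, T(5)=2168, T(6)=-5912, T(7)=16160, T(8)=-44144, T(9)=120608, T(10)=-329504, T(11)=900224; answer 900224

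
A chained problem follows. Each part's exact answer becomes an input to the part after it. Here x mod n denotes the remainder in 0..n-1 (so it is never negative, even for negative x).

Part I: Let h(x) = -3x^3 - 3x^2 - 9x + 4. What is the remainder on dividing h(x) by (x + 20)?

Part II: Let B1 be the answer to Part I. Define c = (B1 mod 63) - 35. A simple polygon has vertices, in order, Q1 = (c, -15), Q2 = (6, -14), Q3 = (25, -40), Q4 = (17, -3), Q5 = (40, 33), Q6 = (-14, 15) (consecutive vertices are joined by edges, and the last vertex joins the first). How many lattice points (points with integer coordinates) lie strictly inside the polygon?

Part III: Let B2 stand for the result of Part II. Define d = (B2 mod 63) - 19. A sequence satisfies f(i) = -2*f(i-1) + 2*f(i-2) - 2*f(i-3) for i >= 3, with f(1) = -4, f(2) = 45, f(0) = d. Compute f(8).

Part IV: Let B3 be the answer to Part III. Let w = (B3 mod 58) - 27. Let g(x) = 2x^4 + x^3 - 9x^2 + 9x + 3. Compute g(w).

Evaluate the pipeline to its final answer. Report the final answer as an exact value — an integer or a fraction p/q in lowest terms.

Part I: remainder = value at the root: -3*(-20)^3 - 3*(-20)^2 - 9*(-20)^1 + 4 = (24000) + (-1200) + (180) + (4) = 22984; answer 22984
Part II: B1 = 22984; c = 17; cross terms: (17*-14 - 6*-15)=-148, (6*-40 - 25*-14)=110, (25*-3 - 17*-40)=605, (17*33 - 40*-3)=681, (40*15 - -14*33)=1062, (-14*-15 - 17*15)=-45; twice the area = |2265| = 2265; area = 2265/2; boundary points = 1 + 1 + 1 + 1 + 18 + 1 = 23; strictly interior points = area - boundary/2 + 1 = 1122; answer 1122
Part III: B2 = 1122; d = 32; f(3) = -2*(45) + 2*(-4) - 2*(32) = -162; iterating: f(3)=-162, f(4)=422, f(5)=-1258, f(6)=3684, f(7)=-10728, f(8)=31340; answer 31340
Part IV: B3 = 31340; w = -7; 2*(-7)^4 + 1*(-7)^3 - 9*(-7)^2 + 9*(-7)^1 + 3 = (4802) + (-343) + (-441) + (-63) + (3) = 3958; answer 3958

3958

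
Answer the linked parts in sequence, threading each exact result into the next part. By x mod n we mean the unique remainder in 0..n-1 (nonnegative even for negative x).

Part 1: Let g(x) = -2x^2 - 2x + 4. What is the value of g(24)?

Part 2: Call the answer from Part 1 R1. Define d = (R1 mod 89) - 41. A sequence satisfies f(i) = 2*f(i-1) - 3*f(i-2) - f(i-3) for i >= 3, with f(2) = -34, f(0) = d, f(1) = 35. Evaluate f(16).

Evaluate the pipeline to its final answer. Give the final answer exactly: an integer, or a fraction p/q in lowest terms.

Part 1: -2*(24)^2 - 2*(24)^1 + 4 = (-1152) + (-48) + (4) = -1196; answer -1196
Part 2: R1 = -1196; d = 9; f(3) = 2*(-34) - 3*(35) - 1*(9) = -182; iterating: f(3)=-182, f(4)=-297, f(5)=-14, f(6)=1045, f(7)=2429, f(8)=1737, f(9)=-4858, f(10)=-17356, f(11)=-21875, f(12)=13176, f(13)=109333, f(14)=201013, f(15)=60851, f(16)=-590670; answer -590670

-590670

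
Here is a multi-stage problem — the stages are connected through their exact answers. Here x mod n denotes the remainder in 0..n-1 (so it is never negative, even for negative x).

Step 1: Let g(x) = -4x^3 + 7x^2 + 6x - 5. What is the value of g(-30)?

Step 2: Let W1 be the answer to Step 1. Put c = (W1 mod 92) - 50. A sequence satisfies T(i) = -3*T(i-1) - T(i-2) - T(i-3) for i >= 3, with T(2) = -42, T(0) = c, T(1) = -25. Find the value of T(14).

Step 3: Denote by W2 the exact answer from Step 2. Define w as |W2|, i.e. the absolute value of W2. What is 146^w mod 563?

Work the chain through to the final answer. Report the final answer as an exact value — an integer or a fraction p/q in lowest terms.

381

Step 1: -4*(-30)^3 + 7*(-30)^2 + 6*(-30)^1 - 5 = (108000) + (6300) + (-180) + (-5) = 114115; answer 114115
Step 2: W1 = 114115; c = -15; T(3) = -3*(-42) - 1*(-25) - 1*(-15) = 166; iterating: T(3)=166, T(4)=-431, T(5)=1169, T(6)=-3242, T(7)=8988, T(8)=-24891, T(9)=68927, T(10)=-190878, T(11)=528598, T(12)=-1463843, T(13)=4053809, T(14)=-11226182; answer -11226182
Step 3: W2 = -11226182; w = 11226182; squarings mod 563: 146^1=146, 146^2=485, 146^4=454, 146^8=58, 146^16=549, 146^32=196, 146^64=132, 146^128=534, 146^256=278, 146^512=153, 146^1024=326, 146^2048=432, 146^4096=271, 146^8192=251, 146^16384=508, 146^32768=210, 146^65536=186, 146^131072=253, 146^262144=390, 146^524288=90, 146^1048576=218, 146^2097152=232, 146^4194304=339, 146^8388608=69; 146^11226182 = 146^2 * 146^4 * 146^64 * 146^1024 * 146^2048 * 146^16384 * 146^65536 * 146^131072 * 146^524288 * 146^2097152 * 146^8388608 = 381 (mod 563); answer 381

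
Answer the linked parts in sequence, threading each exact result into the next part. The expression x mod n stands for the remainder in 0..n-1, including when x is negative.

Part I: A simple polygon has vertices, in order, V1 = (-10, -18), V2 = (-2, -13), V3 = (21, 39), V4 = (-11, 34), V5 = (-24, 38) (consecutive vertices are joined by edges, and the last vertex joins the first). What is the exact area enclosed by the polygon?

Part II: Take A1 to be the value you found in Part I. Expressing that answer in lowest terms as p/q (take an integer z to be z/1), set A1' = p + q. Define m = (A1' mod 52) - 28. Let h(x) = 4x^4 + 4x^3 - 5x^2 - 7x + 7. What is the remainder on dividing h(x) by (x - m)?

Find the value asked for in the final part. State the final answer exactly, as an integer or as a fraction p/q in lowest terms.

Part I: cross terms: (-10*-13 - -2*-18)=94, (-2*39 - 21*-13)=195, (21*34 - -11*39)=1143, (-11*38 - -24*34)=398, (-24*-18 - -10*38)=812; twice the area = |2642| = 2642; area = 1321; answer 1321
Part II: A1 = 1321; threaded value p + q = 1322; m = -6; remainder = value at the root: 4*(-6)^4 + 4*(-6)^3 - 5*(-6)^2 - 7*(-6)^1 + 7 = (5184) + (-864) + (-180) + (42) + (7) = 4189; answer 4189

4189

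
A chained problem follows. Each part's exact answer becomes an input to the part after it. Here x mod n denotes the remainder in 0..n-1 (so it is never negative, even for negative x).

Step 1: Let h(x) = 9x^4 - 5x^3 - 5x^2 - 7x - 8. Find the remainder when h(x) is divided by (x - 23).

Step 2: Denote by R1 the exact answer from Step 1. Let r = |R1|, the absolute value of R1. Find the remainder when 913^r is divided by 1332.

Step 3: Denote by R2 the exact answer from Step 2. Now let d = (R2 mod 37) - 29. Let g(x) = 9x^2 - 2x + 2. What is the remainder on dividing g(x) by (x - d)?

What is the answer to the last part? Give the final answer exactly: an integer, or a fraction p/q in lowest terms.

217

Step 1: remainder = value at the root: 9*(23)^4 - 5*(23)^3 - 5*(23)^2 - 7*(23)^1 - 8 = (2518569) + (-60835) + (-2645) + (-161) + (-8) = 2454920; answer 2454920
Step 2: R1 = 2454920; r = 2454920; squarings mod 1332: 913^1=913, 913^2=1069, 913^4=1237, 913^8=1033, 913^16=157, 913^32=673, 913^64=49, 913^128=1069, 913^256=1237, 913^512=1033, 913^1024=157, 913^2048=673, 913^4096=49, 913^8192=1069, 913^16384=1237, 913^32768=1033, 913^65536=157, 913^131072=673, 913^262144=49, 913^524288=1069, 913^1048576=1237, 913^2097152=1033; 913^2454920 = 913^8 * 913^128 * 913^256 * 913^1024 * 913^4096 * 913^8192 * 913^16384 * 913^65536 * 913^262144 * 913^2097152 = 1033 (mod 1332); answer 1033
Step 3: R2 = 1033; d = 5; remainder = value at the root: 9*(5)^2 - 2*(5)^1 + 2 = (225) + (-10) + (2) = 217; answer 217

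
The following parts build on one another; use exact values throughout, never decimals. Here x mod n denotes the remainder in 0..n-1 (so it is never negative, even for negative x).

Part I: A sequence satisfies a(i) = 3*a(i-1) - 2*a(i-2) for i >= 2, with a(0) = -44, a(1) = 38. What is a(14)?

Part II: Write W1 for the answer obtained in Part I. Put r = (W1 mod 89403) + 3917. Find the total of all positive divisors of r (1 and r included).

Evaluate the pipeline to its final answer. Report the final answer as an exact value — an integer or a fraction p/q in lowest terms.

Part I: a(2) = 3*(38) - 2*(-44) = 202; iterating: a(2)=202, a(3)=530, a(4)=1186, a(5)=2498, a(6)=5122, a(7)=10370, a(8)=20866, a(9)=41858, a(10)=83842, a(11)=167810, a(12)=335746, a(13)=671618, a(14)=1343362; answer 1343362
Part II: W1 = 1343362; r = 6234; 6234 = 2 * 3 * 1039; sigma = (1 + 2) * (1 + 3) * (1 + 1039) = 3 * 4 * 1040 = 12480; answer 12480

12480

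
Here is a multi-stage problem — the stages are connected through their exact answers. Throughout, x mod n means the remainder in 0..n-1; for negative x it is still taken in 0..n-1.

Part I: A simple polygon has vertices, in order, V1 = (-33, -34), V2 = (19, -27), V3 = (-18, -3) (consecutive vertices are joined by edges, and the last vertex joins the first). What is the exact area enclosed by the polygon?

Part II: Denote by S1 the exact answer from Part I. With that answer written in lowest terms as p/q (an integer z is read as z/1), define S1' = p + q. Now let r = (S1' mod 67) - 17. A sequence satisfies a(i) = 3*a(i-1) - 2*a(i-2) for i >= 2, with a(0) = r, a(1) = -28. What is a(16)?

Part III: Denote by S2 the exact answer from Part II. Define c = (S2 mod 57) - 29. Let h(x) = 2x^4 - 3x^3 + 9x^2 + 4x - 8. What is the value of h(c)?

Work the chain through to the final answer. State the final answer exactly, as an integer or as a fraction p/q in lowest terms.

1822

Part I: cross terms: (-33*-27 - 19*-34)=1537, (19*-3 - -18*-27)=-543, (-18*-34 - -33*-3)=513; twice the area = |1507| = 1507; area = 1507/2; answer 1507/2
Part II: S1 = 1507/2; threaded value p + q = 1509; r = 18; a(2) = 3*(-28) - 2*(18) = -120; iterating: a(2)=-120, a(3)=-304, a(4)=-672, a(5)=-1408, a(6)=-2880, a(7)=-5824, a(8)=-11712, a(9)=-23488, a(10)=-47040, a(11)=-94144, a(12)=-188352, a(13)=-376768, a(14)=-753600, a(15)=-1507264, a(16)=-3014592; answer -3014592
Part III: S2 = -3014592; c = -5; 2*(-5)^4 - 3*(-5)^3 + 9*(-5)^2 + 4*(-5)^1 - 8 = (1250) + (375) + (225) + (-20) + (-8) = 1822; answer 1822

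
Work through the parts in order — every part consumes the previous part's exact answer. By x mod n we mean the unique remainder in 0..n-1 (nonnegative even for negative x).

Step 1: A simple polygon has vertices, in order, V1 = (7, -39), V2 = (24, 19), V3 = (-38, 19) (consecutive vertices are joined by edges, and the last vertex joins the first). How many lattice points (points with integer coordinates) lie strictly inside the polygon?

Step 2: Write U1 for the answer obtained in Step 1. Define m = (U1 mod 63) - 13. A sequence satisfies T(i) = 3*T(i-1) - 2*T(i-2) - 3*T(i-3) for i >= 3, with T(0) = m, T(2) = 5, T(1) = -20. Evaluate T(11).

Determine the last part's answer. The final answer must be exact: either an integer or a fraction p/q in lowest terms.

Step 1: cross terms: (7*19 - 24*-39)=1069, (24*19 - -38*19)=1178, (-38*-39 - 7*19)=1349; twice the area = |3596| = 3596; area = 1798; boundary points = 1 + 62 + 1 = 64; strictly interior points = area - boundary/2 + 1 = 1767; answer 1767
Step 2: U1 = 1767; m = -10; T(3) = 3*(5) - 2*(-20) - 3*(-10) = 85; iterating: T(3)=85, T(4)=305, T(5)=730, T(6)=1325, T(7)=1600, T(8)=-40, T(9)=-7295, T(10)=-26605, T(11)=-65105; answer -65105

-65105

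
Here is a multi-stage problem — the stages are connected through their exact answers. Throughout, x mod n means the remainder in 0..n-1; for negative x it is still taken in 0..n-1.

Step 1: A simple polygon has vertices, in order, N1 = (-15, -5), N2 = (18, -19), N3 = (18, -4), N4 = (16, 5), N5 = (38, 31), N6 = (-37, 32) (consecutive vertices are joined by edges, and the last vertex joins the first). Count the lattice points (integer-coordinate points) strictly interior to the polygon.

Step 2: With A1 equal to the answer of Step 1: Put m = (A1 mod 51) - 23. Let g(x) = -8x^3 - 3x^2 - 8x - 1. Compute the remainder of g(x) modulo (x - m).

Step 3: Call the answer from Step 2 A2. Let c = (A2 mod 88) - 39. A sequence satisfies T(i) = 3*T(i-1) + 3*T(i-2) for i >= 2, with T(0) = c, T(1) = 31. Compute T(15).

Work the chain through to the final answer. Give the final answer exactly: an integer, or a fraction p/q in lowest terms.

6902836848

Step 1: cross terms: (-15*-19 - 18*-5)=375, (18*-4 - 18*-19)=270, (18*5 - 16*-4)=154, (16*31 - 38*5)=306, (38*32 - -37*31)=2363, (-37*-5 - -15*32)=665; twice the area = |4133| = 4133; area = 4133/2; boundary points = 1 + 15 + 1 + 2 + 1 + 1 = 21; strictly interior points = area - boundary/2 + 1 = 2057; answer 2057
Step 2: A1 = 2057; m = -6; remainder = value at the root: -8*(-6)^3 - 3*(-6)^2 - 8*(-6)^1 - 1 = (1728) + (-108) + (48) + (-1) = 1667; answer 1667
Step 3: A2 = 1667; c = 44; T(2) = 3*(31) + 3*(44) = 225; iterating: T(2)=225, T(3)=768, T(4)=2979, T(5)=11241, T(6)=42660, T(7)=161703, T(8)=613089, T(9)=2324376, T(10)=8812395, T(11)=33410313, T(12)=126668124, T(13)=480235311, T(14)=1820710305, T(15)=6902836848; answer 6902836848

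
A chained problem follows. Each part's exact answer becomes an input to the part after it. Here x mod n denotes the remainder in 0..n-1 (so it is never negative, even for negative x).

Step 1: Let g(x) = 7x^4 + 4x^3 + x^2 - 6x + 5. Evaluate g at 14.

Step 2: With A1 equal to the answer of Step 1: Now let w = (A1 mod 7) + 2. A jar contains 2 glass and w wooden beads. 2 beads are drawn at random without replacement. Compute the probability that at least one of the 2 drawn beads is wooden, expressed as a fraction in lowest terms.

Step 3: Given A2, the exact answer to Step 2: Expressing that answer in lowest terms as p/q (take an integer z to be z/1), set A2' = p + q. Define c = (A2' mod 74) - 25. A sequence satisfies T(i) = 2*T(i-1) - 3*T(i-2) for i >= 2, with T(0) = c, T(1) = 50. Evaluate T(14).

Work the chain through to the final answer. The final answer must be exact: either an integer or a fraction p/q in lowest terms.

Step 1: 7*(14)^4 + 4*(14)^3 + 1*(14)^2 - 6*(14)^1 + 5 = (268912) + (10976) + (196) + (-84) + (5) = 280005; answer 280005
Step 2: A1 = 280005; w = 7; total draws C(9,2) = 36; complement C(2,2) = 1; favorable 36 - 1 = 35; P = 35/36; answer 35/36
Step 3: A2 = 35/36; threaded value p + q = 71; c = 46; T(2) = 2*(50) - 3*(46) = -38; iterating: T(2)=-38, T(3)=-226, T(4)=-338, T(5)=2, T(6)=1018, T(7)=2030, T(8)=1006, T(9)=-4078, T(10)=-11174, T(11)=-10114, T(12)=13294, T(13)=56930, T(14)=73978; answer 73978

73978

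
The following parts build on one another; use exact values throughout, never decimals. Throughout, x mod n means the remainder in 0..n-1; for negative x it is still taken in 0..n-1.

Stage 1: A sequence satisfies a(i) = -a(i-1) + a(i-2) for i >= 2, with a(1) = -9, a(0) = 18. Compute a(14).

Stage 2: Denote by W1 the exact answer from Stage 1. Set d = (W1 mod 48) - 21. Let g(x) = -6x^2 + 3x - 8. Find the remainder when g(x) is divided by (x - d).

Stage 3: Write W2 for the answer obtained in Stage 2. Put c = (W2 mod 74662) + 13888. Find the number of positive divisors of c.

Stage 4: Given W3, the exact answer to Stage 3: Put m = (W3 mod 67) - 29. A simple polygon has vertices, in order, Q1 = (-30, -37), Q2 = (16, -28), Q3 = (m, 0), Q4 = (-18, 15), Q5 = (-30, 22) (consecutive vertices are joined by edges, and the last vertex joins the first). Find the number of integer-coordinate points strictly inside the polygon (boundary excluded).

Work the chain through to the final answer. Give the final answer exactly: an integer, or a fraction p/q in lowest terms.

1619

Stage 1: a(2) = -1*(-9) + 1*(18) = 27; iterating: a(2)=27, a(3)=-36, a(4)=63, a(5)=-99, a(6)=162, a(7)=-261, a(8)=423, a(9)=-684, a(10)=1107, a(11)=-1791, a(12)=2898, a(13)=-4689, a(14)=7587; answer 7587
Stage 2: W1 = 7587; d = -18; remainder = value at the root: -6*(-18)^2 + 3*(-18)^1 - 8 = (-1944) + (-54) + (-8) = -2006; answer -2006
Stage 3: W2 = -2006; c = 86544; 86544 = 2^4 * 3^2 * 601; number of divisors = (4+1) * (2+1) * (1+1) = 30; answer 30
Stage 4: W3 = 30; m = 1; cross terms: (-30*-28 - 16*-37)=1432, (16*0 - 1*-28)=28, (1*15 - -18*0)=15, (-18*22 - -30*15)=54, (-30*-37 - -30*22)=1770; twice the area = |3299| = 3299; area = 3299/2; boundary points = 1 + 1 + 1 + 1 + 59 = 63; strictly interior points = area - boundary/2 + 1 = 1619; answer 1619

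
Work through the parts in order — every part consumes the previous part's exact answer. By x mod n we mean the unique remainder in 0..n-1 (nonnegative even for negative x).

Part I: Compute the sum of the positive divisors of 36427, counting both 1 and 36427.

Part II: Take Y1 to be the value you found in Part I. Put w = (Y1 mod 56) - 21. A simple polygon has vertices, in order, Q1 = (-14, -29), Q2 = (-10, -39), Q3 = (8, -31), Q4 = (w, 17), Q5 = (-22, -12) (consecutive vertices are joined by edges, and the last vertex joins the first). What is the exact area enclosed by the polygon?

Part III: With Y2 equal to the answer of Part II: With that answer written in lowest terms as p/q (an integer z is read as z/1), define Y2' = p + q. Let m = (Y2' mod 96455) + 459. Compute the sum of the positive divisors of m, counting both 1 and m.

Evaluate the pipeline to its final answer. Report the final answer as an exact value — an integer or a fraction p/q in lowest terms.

Part I: 36427 = 73 * 499; sigma = (1 + 73) * (1 + 499) = 74 * 500 = 37000; answer 37000
Part II: Y1 = 37000; w = 19; cross terms: (-14*-39 - -10*-29)=256, (-10*-31 - 8*-39)=622, (8*17 - 19*-31)=725, (19*-12 - -22*17)=146, (-22*-29 - -14*-12)=470; twice the area = |2219| = 2219; area = 2219/2; answer 2219/2
Part III: Y2 = 2219/2; threaded value p + q = 2221; m = 2680; 2680 = 2^3 * 5 * 67; sigma = (1 + 2 + 4 + 8) * (1 + 5) * (1 + 67) = 15 * 6 * 68 = 6120; answer 6120

6120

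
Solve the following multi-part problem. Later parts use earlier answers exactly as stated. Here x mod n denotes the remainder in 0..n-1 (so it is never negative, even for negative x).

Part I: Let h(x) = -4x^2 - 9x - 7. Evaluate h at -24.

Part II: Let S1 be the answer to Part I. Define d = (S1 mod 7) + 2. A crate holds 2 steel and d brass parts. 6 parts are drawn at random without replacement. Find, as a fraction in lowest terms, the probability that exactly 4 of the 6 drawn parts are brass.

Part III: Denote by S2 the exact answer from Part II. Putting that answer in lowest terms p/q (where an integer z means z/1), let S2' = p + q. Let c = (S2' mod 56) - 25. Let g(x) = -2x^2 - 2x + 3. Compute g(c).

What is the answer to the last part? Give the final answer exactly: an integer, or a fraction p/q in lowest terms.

Part I: -4*(-24)^2 - 9*(-24)^1 - 7 = (-2304) + (216) + (-7) = -2095; answer -2095
Part II: S1 = -2095; d = 7; total draws C(9,6) = 84; favorable C(7,4)*C(2,2) = 35; P = 5/12; answer 5/12
Part III: S2 = 5/12; threaded value p + q = 17; c = -8; -2*(-8)^2 - 2*(-8)^1 + 3 = (-128) + (16) + (3) = -109; answer -109

-109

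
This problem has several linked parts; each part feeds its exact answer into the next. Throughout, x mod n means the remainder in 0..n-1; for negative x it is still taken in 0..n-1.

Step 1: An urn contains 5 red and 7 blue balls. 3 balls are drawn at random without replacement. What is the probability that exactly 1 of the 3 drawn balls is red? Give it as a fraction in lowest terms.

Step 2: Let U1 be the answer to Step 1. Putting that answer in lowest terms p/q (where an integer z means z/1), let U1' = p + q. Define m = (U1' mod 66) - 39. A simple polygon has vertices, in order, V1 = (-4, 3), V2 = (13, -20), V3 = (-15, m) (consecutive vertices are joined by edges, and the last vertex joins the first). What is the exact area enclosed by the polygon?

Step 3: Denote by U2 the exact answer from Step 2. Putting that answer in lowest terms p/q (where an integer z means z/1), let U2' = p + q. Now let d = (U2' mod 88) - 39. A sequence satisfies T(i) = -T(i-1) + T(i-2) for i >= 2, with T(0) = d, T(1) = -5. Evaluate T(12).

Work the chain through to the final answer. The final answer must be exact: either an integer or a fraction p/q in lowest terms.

3479

Step 1: total draws C(12,3) = 220; favorable C(5,1)*C(7,2) = 105; P = 21/44; answer 21/44
Step 2: U1 = 21/44; threaded value p + q = 65; m = 26; cross terms: (-4*-20 - 13*3)=41, (13*26 - -15*-20)=38, (-15*3 - -4*26)=59; twice the area = |138| = 138; area = 69; answer 69
Step 3: U2 = 69; threaded value p + q = 70; d = 31; T(2) = -1*(-5) + 1*(31) = 36; iterating: T(2)=36, T(3)=-41, T(4)=77, T(5)=-118, T(6)=195, T(7)=-313, T(8)=508, T(9)=-821, T(10)=1329, T(11)=-2150, T(12)=3479; answer 3479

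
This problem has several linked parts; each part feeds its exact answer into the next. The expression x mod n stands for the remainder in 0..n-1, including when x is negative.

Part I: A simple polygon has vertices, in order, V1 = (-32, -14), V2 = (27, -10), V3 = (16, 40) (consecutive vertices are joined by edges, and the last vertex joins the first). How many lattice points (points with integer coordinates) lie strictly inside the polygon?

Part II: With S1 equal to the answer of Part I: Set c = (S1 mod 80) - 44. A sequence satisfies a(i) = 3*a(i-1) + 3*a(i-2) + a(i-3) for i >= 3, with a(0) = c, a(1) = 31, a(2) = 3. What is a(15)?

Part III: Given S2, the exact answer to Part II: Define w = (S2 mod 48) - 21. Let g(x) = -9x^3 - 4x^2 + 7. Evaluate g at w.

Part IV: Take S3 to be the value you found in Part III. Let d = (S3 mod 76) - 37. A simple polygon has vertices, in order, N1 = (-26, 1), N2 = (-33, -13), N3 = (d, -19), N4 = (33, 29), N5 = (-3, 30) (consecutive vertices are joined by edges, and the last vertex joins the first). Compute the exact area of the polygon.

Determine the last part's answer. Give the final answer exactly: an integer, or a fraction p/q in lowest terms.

Part I: cross terms: (-32*-10 - 27*-14)=698, (27*40 - 16*-10)=1240, (16*-14 - -32*40)=1056; twice the area = |2994| = 2994; area = 1497; boundary points = 1 + 1 + 6 = 8; strictly interior points = area - boundary/2 + 1 = 1494; answer 1494
Part II: S1 = 1494; c = 10; a(3) = 3*(3) + 3*(31) + 1*(10) = 112; iterating: a(3)=112, a(4)=376, a(5)=1467, a(6)=5641, a(7)=21700, a(8)=83490, a(9)=321211, a(10)=1235803, a(11)=4754532, a(12)=18292216, a(13)=70376047, a(14)=270759321, a(15)=1041698320; answer 1041698320
Part III: S2 = 1041698320; w = -5; -9*(-5)^3 - 4*(-5)^2 + 7 = (1125) + (-100) + (7) = 1032; answer 1032
Part IV: S3 = 1032; d = 7; cross terms: (-26*-13 - -33*1)=371, (-33*-19 - 7*-13)=718, (7*29 - 33*-19)=830, (33*30 - -3*29)=1077, (-3*1 - -26*30)=777; twice the area = |3773| = 3773; area = 3773/2; answer 3773/2

3773/2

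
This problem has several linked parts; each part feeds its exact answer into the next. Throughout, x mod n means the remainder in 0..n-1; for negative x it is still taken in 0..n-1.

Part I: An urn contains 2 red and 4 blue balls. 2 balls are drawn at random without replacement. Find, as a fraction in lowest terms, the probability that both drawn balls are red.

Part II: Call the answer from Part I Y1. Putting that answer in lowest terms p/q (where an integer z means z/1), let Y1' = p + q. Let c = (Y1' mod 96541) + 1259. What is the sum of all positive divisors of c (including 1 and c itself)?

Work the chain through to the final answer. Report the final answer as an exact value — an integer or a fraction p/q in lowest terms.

2232

Part I: total draws C(6,2) = 15; favorable C(2,2) = 1; P = 1/15; answer 1/15
Part II: Y1 = 1/15; threaded value p + q = 16; c = 1275; 1275 = 3 * 5^2 * 17; sigma = (1 + 3) * (1 + 5 + 25) * (1 + 17) = 4 * 31 * 18 = 2232; answer 2232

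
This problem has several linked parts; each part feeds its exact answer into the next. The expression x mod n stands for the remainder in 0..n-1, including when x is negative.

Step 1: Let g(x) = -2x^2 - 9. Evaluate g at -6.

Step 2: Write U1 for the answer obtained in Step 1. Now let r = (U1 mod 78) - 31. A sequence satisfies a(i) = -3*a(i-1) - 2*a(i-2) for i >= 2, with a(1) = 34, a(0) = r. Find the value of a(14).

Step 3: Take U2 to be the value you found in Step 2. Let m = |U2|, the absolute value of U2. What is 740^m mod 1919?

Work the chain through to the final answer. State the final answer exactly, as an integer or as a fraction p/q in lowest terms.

1198

Step 1: -2*(-6)^2 - 9 = (-72) + (-9) = -81; answer -81
Step 2: U1 = -81; r = 44; a(2) = -3*(34) - 2*(44) = -190; iterating: a(2)=-190, a(3)=502, a(4)=-1126, a(5)=2374, a(6)=-4870, a(7)=9862, a(8)=-19846, a(9)=39814, a(10)=-79750, a(11)=159622, a(12)=-319366, a(13)=638854, a(14)=-1277830; answer -1277830
Step 3: U2 = -1277830; m = 1277830; squarings mod 1919: 740^1=740, 740^2=685, 740^4=989, 740^8=1350, 740^16=1369, 740^32=1217, 740^64=1540, 740^128=1635, 740^256=58, 740^512=1445, 740^1024=153, 740^2048=381, 740^4096=1236, 740^8192=172, 740^16384=799, 740^32768=1293, 740^65536=400, 740^131072=723, 740^262144=761, 740^524288=1502, 740^1048576=1179; 740^1277830 = 740^2 * 740^4 * 740^128 * 740^256 * 740^512 * 740^1024 * 740^2048 * 740^4096 * 740^8192 * 740^16384 * 740^65536 * 740^131072 * 740^1048576 = 1198 (mod 1919); answer 1198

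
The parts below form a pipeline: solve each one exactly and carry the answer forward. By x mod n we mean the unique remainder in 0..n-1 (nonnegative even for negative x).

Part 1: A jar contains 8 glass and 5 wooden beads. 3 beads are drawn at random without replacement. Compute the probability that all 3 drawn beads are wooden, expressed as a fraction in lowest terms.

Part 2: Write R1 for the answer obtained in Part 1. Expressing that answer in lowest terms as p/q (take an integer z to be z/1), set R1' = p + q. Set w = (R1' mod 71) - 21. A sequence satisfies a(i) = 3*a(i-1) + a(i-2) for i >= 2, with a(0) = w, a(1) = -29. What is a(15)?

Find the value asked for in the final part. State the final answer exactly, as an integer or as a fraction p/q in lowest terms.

Part 1: total draws C(13,3) = 286; favorable C(5,3) = 10; P = 5/143; answer 5/143
Part 2: R1 = 5/143; threaded value p + q = 148; w = -15; a(2) = 3*(-29) + 1*(-15) = -102; iterating: a(2)=-102, a(3)=-335, a(4)=-1107, a(5)=-3656, a(6)=-12075, a(7)=-39881, a(8)=-131718, a(9)=-435035, a(10)=-1436823, a(11)=-4745504, a(12)=-15673335, a(13)=-51765509, a(14)=-170969862, a(15)=-564675095; answer -564675095

-564675095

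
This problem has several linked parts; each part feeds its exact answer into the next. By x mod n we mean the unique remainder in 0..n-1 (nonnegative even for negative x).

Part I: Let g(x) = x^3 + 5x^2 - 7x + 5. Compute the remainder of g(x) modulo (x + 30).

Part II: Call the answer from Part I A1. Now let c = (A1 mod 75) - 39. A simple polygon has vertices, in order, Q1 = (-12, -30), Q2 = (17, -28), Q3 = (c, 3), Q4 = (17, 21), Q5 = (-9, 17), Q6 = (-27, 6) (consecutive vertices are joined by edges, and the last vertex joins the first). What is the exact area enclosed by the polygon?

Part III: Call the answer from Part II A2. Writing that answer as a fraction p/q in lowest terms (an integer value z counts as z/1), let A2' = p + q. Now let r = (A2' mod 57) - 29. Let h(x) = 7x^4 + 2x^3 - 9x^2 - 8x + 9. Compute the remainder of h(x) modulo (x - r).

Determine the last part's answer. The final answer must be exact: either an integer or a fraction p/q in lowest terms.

Part I: remainder = value at the root: 1*(-30)^3 + 5*(-30)^2 - 7*(-30)^1 + 5 = (-27000) + (4500) + (210) + (5) = -22285; answer -22285
Part II: A1 = -22285; c = 26; cross terms: (-12*-28 - 17*-30)=846, (17*3 - 26*-28)=779, (26*21 - 17*3)=495, (17*17 - -9*21)=478, (-9*6 - -27*17)=405, (-27*-30 - -12*6)=882; twice the area = |3885| = 3885; area = 3885/2; answer 3885/2
Part III: A2 = 3885/2; threaded value p + q = 3887; r = -18; remainder = value at the root: 7*(-18)^4 + 2*(-18)^3 - 9*(-18)^2 - 8*(-18)^1 + 9 = (734832) + (-11664) + (-2916) + (144) + (9) = 720405; answer 720405

720405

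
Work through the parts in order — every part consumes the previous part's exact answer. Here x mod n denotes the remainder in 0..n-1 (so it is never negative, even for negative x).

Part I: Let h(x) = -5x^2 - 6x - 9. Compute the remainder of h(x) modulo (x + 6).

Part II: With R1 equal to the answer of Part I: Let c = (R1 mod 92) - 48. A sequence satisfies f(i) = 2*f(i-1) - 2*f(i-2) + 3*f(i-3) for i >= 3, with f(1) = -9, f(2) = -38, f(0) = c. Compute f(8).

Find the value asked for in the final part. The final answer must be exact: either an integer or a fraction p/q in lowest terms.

Part I: remainder = value at the root: -5*(-6)^2 - 6*(-6)^1 - 9 = (-180) + (36) + (-9) = -153; answer -153
Part II: R1 = -153; c = -17; f(3) = 2*(-38) - 2*(-9) + 3*(-17) = -109; iterating: f(3)=-109, f(4)=-169, f(5)=-234, f(6)=-457, f(7)=-953, f(8)=-1694; answer -1694

-1694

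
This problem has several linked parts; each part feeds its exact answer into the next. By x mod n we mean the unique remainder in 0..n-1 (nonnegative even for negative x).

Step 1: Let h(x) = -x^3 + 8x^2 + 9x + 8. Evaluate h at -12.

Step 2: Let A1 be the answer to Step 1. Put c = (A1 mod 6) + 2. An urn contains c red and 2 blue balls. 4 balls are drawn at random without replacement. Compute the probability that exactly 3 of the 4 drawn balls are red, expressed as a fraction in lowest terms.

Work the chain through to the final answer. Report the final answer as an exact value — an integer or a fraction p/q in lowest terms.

8/15

Step 1: -1*(-12)^3 + 8*(-12)^2 + 9*(-12)^1 + 8 = (1728) + (1152) + (-108) + (8) = 2780; answer 2780
Step 2: A1 = 2780; c = 4; total draws C(6,4) = 15; favorable C(4,3)*C(2,1) = 8; P = 8/15; answer 8/15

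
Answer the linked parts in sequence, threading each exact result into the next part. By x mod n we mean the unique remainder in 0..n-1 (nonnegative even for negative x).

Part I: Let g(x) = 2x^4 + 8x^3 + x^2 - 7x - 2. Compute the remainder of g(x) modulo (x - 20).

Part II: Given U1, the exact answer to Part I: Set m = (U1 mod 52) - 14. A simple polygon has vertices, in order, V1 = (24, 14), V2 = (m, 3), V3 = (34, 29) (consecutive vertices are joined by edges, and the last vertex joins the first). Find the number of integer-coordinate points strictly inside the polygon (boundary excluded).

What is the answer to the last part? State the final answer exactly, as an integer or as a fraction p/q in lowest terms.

Part I: remainder = value at the root: 2*(20)^4 + 8*(20)^3 + 1*(20)^2 - 7*(20)^1 - 2 = (320000) + (64000) + (400) + (-140) + (-2) = 384258; answer 384258
Part II: U1 = 384258; m = 16; cross terms: (24*3 - 16*14)=-152, (16*29 - 34*3)=362, (34*14 - 24*29)=-220; twice the area = |-10| = 10; area = 5; boundary points = 1 + 2 + 5 = 8; strictly interior points = area - boundary/2 + 1 = 2; answer 2

2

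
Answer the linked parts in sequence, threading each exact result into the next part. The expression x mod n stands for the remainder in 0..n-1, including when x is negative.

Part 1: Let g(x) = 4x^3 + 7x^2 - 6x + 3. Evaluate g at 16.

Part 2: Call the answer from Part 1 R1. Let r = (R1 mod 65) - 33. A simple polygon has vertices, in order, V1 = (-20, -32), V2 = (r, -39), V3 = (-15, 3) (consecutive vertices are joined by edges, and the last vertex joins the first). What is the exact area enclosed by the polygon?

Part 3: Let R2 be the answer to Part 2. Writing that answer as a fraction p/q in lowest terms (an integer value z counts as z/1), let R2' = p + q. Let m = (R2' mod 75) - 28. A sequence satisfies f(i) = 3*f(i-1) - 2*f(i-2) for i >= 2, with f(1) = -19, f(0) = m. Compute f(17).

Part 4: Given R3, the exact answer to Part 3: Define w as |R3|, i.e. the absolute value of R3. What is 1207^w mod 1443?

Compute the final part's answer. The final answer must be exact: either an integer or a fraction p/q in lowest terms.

1198

Part 1: 4*(16)^3 + 7*(16)^2 - 6*(16)^1 + 3 = (16384) + (1792) + (-96) + (3) = 18083; answer 18083
Part 2: R1 = 18083; r = -20; cross terms: (-20*-39 - -20*-32)=140, (-20*3 - -15*-39)=-645, (-15*-32 - -20*3)=540; twice the area = |35| = 35; area = 35/2; answer 35/2
Part 3: R2 = 35/2; threaded value p + q = 37; m = 9; f(2) = 3*(-19) - 2*(9) = -75; iterating: f(2)=-75, f(3)=-187, f(4)=-411, f(5)=-859, f(6)=-1755, f(7)=-3547, f(8)=-7131, f(9)=-14299, f(10)=-28635, f(11)=-57307, f(12)=-114651, f(13)=-229339, f(14)=-458715, f(15)=-917467, f(16)=-1834971, f(17)=-3669979; answer -3669979
Part 4: R3 = -3669979; w = 3669979; squarings mod 1443: 1207^1=1207, 1207^2=862, 1207^4=1342, 1207^8=100, 1207^16=1342, 1207^32=100, 1207^64=1342, 1207^128=100, 1207^256=1342, 1207^512=100, 1207^1024=1342, 1207^2048=100, 1207^4096=1342, 1207^8192=100, 1207^16384=1342, 1207^32768=100, 1207^65536=1342, 1207^131072=100, 1207^262144=1342, 1207^524288=100, 1207^1048576=1342, 1207^2097152=100; 1207^3669979 = 1207^1 * 1207^2 * 1207^8 * 1207^16 * 1207^64 * 1207^128 * 1207^256 * 1207^512 * 1207^1024 * 1207^2048 * 1207^4096 * 1207^8192 * 1207^16384 * 1207^32768 * 1207^65536 * 1207^131072 * 1207^262144 * 1207^1048576 * 1207^2097152 = 1198 (mod 1443); answer 1198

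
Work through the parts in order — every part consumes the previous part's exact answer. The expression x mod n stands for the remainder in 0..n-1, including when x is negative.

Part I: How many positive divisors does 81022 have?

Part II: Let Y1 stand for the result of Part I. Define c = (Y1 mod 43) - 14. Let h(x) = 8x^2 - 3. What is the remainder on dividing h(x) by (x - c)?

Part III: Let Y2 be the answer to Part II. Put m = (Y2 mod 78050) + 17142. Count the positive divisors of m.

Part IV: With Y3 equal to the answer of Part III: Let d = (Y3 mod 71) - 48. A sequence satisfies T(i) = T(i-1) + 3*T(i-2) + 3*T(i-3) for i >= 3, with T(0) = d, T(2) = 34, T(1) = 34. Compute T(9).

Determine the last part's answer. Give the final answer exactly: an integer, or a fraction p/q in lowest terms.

18970

Part I: 81022 = 2 * 17 * 2383; number of divisors = (1+1) * (1+1) * (1+1) = 8; answer 8
Part II: Y1 = 8; c = -6; remainder = value at the root: 8*(-6)^2 - 3 = (288) + (-3) = 285; answer 285
Part III: Y2 = 285; m = 17427; 17427 = 3 * 37 * 157; number of divisors = (1+1) * (1+1) * (1+1) = 8; answer 8
Part IV: Y3 = 8; d = -40; T(3) = 1*(34) + 3*(34) + 3*(-40) = 16; iterating: T(3)=16, T(4)=220, T(5)=370, T(6)=1078, T(7)=2848, T(8)=7192, T(9)=18970; answer 18970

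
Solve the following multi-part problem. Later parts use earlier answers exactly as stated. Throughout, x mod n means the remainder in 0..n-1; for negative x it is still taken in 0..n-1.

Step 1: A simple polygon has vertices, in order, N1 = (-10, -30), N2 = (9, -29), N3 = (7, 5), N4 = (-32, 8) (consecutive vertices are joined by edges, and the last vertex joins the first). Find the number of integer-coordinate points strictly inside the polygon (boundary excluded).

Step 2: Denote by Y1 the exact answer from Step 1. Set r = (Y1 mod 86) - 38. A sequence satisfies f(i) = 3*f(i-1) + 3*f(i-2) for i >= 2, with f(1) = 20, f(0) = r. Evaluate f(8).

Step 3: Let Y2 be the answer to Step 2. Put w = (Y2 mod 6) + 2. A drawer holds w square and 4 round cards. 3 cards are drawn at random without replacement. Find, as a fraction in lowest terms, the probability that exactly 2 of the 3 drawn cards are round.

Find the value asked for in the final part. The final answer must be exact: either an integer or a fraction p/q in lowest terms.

Step 1: cross terms: (-10*-29 - 9*-30)=560, (9*5 - 7*-29)=248, (7*8 - -32*5)=216, (-32*-30 - -10*8)=1040; twice the area = |2064| = 2064; area = 1032; boundary points = 1 + 2 + 3 + 2 = 8; strictly interior points = area - boundary/2 + 1 = 1029; answer 1029
Step 2: Y1 = 1029; r = 45; f(2) = 3*(20) + 3*(45) = 195; iterating: f(2)=195, f(3)=645, f(4)=2520, f(5)=9495, f(6)=36045, f(7)=136620, f(8)=517995; answer 517995
Step 3: Y2 = 517995; w = 5; total draws C(9,3) = 84; favorable C(4,2)*C(5,1) = 30; P = 5/14; answer 5/14

5/14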